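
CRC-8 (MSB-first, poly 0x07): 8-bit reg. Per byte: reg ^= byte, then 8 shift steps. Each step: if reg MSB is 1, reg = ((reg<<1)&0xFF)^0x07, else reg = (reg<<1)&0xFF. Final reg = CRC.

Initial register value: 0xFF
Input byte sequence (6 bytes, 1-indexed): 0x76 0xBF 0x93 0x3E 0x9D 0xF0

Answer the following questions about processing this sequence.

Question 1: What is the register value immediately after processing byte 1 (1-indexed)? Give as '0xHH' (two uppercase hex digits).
After byte 1 (0x76): reg=0xB6

Answer: 0xB6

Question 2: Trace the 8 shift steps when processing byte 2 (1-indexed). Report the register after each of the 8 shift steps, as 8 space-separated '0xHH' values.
Answer: 0x12 0x24 0x48 0x90 0x27 0x4E 0x9C 0x3F

Derivation:
After byte 1 (0x76): reg=0xB6
Register before byte 2: 0xB6
After XOR with byte 0xBF: 0x09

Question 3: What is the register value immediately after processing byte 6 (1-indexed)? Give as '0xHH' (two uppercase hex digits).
Answer: 0x0C

Derivation:
After byte 1 (0x76): reg=0xB6
After byte 2 (0xBF): reg=0x3F
After byte 3 (0x93): reg=0x4D
After byte 4 (0x3E): reg=0x5E
After byte 5 (0x9D): reg=0x47
After byte 6 (0xF0): reg=0x0C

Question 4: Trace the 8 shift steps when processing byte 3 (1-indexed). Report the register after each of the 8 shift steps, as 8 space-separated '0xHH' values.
Answer: 0x5F 0xBE 0x7B 0xF6 0xEB 0xD1 0xA5 0x4D

Derivation:
After byte 1 (0x76): reg=0xB6
After byte 2 (0xBF): reg=0x3F
Register before byte 3: 0x3F
After XOR with byte 0x93: 0xAC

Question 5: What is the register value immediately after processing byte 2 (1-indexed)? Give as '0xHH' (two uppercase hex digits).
Answer: 0x3F

Derivation:
After byte 1 (0x76): reg=0xB6
After byte 2 (0xBF): reg=0x3F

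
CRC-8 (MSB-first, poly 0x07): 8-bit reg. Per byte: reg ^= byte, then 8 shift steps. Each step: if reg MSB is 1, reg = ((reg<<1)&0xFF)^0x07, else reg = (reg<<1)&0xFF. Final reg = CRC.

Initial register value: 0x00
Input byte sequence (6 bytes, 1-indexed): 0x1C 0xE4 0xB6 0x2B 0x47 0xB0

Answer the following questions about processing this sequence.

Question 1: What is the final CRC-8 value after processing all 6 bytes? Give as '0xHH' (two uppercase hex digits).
Answer: 0xAB

Derivation:
After byte 1 (0x1C): reg=0x54
After byte 2 (0xE4): reg=0x19
After byte 3 (0xB6): reg=0x44
After byte 4 (0x2B): reg=0x0A
After byte 5 (0x47): reg=0xE4
After byte 6 (0xB0): reg=0xAB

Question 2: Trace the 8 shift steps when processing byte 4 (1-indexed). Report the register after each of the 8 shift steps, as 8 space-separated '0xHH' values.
Answer: 0xDE 0xBB 0x71 0xE2 0xC3 0x81 0x05 0x0A

Derivation:
After byte 1 (0x1C): reg=0x54
After byte 2 (0xE4): reg=0x19
After byte 3 (0xB6): reg=0x44
Register before byte 4: 0x44
After XOR with byte 0x2B: 0x6F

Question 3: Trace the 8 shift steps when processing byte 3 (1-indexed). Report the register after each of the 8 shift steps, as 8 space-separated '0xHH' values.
After byte 1 (0x1C): reg=0x54
After byte 2 (0xE4): reg=0x19
Register before byte 3: 0x19
After XOR with byte 0xB6: 0xAF

Answer: 0x59 0xB2 0x63 0xC6 0x8B 0x11 0x22 0x44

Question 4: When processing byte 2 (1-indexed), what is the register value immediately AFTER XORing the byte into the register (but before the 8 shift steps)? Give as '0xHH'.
Answer: 0xB0

Derivation:
Register before byte 2: 0x54
Byte 2: 0xE4
0x54 XOR 0xE4 = 0xB0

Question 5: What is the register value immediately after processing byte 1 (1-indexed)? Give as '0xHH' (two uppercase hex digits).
Answer: 0x54

Derivation:
After byte 1 (0x1C): reg=0x54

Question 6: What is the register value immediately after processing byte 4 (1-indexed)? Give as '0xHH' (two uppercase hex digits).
After byte 1 (0x1C): reg=0x54
After byte 2 (0xE4): reg=0x19
After byte 3 (0xB6): reg=0x44
After byte 4 (0x2B): reg=0x0A

Answer: 0x0A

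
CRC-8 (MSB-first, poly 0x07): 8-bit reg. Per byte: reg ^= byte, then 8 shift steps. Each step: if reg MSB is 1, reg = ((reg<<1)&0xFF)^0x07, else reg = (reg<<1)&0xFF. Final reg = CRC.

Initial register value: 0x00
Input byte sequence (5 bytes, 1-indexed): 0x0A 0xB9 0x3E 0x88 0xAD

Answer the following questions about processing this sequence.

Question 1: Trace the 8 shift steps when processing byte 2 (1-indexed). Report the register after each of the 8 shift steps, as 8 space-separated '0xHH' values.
Answer: 0x19 0x32 0x64 0xC8 0x97 0x29 0x52 0xA4

Derivation:
After byte 1 (0x0A): reg=0x36
Register before byte 2: 0x36
After XOR with byte 0xB9: 0x8F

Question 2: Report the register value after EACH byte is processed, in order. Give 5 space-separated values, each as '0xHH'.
0x36 0xA4 0xCF 0xD2 0x7A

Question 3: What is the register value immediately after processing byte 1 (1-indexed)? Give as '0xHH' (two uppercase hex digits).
Answer: 0x36

Derivation:
After byte 1 (0x0A): reg=0x36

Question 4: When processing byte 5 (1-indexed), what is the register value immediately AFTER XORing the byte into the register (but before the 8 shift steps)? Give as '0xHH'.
Register before byte 5: 0xD2
Byte 5: 0xAD
0xD2 XOR 0xAD = 0x7F

Answer: 0x7F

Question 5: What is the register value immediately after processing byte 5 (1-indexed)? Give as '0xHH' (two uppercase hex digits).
Answer: 0x7A

Derivation:
After byte 1 (0x0A): reg=0x36
After byte 2 (0xB9): reg=0xA4
After byte 3 (0x3E): reg=0xCF
After byte 4 (0x88): reg=0xD2
After byte 5 (0xAD): reg=0x7A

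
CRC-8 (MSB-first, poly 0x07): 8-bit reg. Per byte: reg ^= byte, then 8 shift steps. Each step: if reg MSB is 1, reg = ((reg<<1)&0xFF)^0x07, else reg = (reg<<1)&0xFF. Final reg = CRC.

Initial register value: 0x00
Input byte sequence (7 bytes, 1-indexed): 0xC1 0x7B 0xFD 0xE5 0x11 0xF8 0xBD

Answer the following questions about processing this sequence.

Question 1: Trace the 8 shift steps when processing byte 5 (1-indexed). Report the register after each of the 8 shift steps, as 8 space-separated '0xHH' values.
Answer: 0xDC 0xBF 0x79 0xF2 0xE3 0xC1 0x85 0x0D

Derivation:
After byte 1 (0xC1): reg=0x49
After byte 2 (0x7B): reg=0x9E
After byte 3 (0xFD): reg=0x2E
After byte 4 (0xE5): reg=0x7F
Register before byte 5: 0x7F
After XOR with byte 0x11: 0x6E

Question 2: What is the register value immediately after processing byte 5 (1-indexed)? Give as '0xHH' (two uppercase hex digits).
After byte 1 (0xC1): reg=0x49
After byte 2 (0x7B): reg=0x9E
After byte 3 (0xFD): reg=0x2E
After byte 4 (0xE5): reg=0x7F
After byte 5 (0x11): reg=0x0D

Answer: 0x0D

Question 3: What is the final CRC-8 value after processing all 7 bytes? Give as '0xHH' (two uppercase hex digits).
Answer: 0x6F

Derivation:
After byte 1 (0xC1): reg=0x49
After byte 2 (0x7B): reg=0x9E
After byte 3 (0xFD): reg=0x2E
After byte 4 (0xE5): reg=0x7F
After byte 5 (0x11): reg=0x0D
After byte 6 (0xF8): reg=0xC5
After byte 7 (0xBD): reg=0x6F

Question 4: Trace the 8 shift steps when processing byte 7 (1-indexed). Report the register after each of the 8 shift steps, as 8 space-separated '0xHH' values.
After byte 1 (0xC1): reg=0x49
After byte 2 (0x7B): reg=0x9E
After byte 3 (0xFD): reg=0x2E
After byte 4 (0xE5): reg=0x7F
After byte 5 (0x11): reg=0x0D
After byte 6 (0xF8): reg=0xC5
Register before byte 7: 0xC5
After XOR with byte 0xBD: 0x78

Answer: 0xF0 0xE7 0xC9 0x95 0x2D 0x5A 0xB4 0x6F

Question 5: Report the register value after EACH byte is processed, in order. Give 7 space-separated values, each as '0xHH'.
0x49 0x9E 0x2E 0x7F 0x0D 0xC5 0x6F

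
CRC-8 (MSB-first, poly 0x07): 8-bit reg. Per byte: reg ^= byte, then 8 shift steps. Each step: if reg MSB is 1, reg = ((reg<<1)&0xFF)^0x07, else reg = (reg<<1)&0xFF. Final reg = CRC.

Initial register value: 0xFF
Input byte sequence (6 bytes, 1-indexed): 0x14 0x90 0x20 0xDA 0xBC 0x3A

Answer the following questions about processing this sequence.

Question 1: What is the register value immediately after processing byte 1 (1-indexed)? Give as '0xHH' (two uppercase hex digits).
After byte 1 (0x14): reg=0x9F

Answer: 0x9F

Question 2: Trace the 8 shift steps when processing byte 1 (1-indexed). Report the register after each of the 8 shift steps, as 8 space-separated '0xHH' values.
Answer: 0xD1 0xA5 0x4D 0x9A 0x33 0x66 0xCC 0x9F

Derivation:
Register before byte 1: 0xFF
After XOR with byte 0x14: 0xEB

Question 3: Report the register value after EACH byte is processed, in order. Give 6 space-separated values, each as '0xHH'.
0x9F 0x2D 0x23 0xE1 0x94 0x43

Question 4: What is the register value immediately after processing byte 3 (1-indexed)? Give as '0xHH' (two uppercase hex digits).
Answer: 0x23

Derivation:
After byte 1 (0x14): reg=0x9F
After byte 2 (0x90): reg=0x2D
After byte 3 (0x20): reg=0x23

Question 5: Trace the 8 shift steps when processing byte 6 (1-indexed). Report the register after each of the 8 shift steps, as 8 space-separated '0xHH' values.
After byte 1 (0x14): reg=0x9F
After byte 2 (0x90): reg=0x2D
After byte 3 (0x20): reg=0x23
After byte 4 (0xDA): reg=0xE1
After byte 5 (0xBC): reg=0x94
Register before byte 6: 0x94
After XOR with byte 0x3A: 0xAE

Answer: 0x5B 0xB6 0x6B 0xD6 0xAB 0x51 0xA2 0x43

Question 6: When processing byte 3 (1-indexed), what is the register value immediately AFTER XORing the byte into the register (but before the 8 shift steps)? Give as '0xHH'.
Answer: 0x0D

Derivation:
Register before byte 3: 0x2D
Byte 3: 0x20
0x2D XOR 0x20 = 0x0D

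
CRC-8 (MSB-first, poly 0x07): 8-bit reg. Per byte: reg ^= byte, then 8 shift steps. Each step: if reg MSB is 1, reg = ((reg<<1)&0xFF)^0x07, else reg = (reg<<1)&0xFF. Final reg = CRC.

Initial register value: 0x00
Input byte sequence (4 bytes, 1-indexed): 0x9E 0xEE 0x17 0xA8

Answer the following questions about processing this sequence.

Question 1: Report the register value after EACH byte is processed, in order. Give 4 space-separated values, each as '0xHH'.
0xD3 0xB3 0x75 0x1D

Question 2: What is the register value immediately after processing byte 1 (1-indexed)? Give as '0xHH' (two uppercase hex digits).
Answer: 0xD3

Derivation:
After byte 1 (0x9E): reg=0xD3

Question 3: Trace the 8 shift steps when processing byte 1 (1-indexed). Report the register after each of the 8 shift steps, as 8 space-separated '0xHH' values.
Answer: 0x3B 0x76 0xEC 0xDF 0xB9 0x75 0xEA 0xD3

Derivation:
Register before byte 1: 0x00
After XOR with byte 0x9E: 0x9E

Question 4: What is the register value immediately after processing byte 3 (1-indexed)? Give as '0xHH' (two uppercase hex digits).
After byte 1 (0x9E): reg=0xD3
After byte 2 (0xEE): reg=0xB3
After byte 3 (0x17): reg=0x75

Answer: 0x75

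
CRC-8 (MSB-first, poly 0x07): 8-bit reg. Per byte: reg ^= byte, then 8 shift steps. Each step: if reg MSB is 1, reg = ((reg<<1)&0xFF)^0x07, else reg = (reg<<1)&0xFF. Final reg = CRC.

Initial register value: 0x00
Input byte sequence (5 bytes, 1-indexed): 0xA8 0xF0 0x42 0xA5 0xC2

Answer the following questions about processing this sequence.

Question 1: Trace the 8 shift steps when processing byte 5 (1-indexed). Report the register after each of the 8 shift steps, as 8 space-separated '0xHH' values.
Answer: 0xC3 0x81 0x05 0x0A 0x14 0x28 0x50 0xA0

Derivation:
After byte 1 (0xA8): reg=0x51
After byte 2 (0xF0): reg=0x6E
After byte 3 (0x42): reg=0xC4
After byte 4 (0xA5): reg=0x20
Register before byte 5: 0x20
After XOR with byte 0xC2: 0xE2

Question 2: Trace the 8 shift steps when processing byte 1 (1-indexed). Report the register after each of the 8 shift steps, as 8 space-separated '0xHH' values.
Answer: 0x57 0xAE 0x5B 0xB6 0x6B 0xD6 0xAB 0x51

Derivation:
Register before byte 1: 0x00
After XOR with byte 0xA8: 0xA8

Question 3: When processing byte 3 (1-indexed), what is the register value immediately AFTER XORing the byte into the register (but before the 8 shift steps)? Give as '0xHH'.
Answer: 0x2C

Derivation:
Register before byte 3: 0x6E
Byte 3: 0x42
0x6E XOR 0x42 = 0x2C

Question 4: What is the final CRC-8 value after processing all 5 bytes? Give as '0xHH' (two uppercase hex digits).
Answer: 0xA0

Derivation:
After byte 1 (0xA8): reg=0x51
After byte 2 (0xF0): reg=0x6E
After byte 3 (0x42): reg=0xC4
After byte 4 (0xA5): reg=0x20
After byte 5 (0xC2): reg=0xA0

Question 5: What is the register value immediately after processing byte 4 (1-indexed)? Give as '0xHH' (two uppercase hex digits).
After byte 1 (0xA8): reg=0x51
After byte 2 (0xF0): reg=0x6E
After byte 3 (0x42): reg=0xC4
After byte 4 (0xA5): reg=0x20

Answer: 0x20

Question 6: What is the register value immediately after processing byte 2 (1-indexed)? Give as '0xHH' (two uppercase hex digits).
Answer: 0x6E

Derivation:
After byte 1 (0xA8): reg=0x51
After byte 2 (0xF0): reg=0x6E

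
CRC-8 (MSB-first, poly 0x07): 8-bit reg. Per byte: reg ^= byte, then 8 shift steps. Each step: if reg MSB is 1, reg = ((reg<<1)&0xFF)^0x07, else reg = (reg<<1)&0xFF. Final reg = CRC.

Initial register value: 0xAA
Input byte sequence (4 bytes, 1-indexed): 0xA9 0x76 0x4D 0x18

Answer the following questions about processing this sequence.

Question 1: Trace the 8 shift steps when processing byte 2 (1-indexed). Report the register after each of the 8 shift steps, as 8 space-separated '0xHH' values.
Answer: 0xFE 0xFB 0xF1 0xE5 0xCD 0x9D 0x3D 0x7A

Derivation:
After byte 1 (0xA9): reg=0x09
Register before byte 2: 0x09
After XOR with byte 0x76: 0x7F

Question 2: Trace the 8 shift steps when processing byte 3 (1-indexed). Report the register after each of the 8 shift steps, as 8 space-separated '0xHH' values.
Answer: 0x6E 0xDC 0xBF 0x79 0xF2 0xE3 0xC1 0x85

Derivation:
After byte 1 (0xA9): reg=0x09
After byte 2 (0x76): reg=0x7A
Register before byte 3: 0x7A
After XOR with byte 0x4D: 0x37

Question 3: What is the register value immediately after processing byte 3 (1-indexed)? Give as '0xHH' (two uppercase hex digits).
After byte 1 (0xA9): reg=0x09
After byte 2 (0x76): reg=0x7A
After byte 3 (0x4D): reg=0x85

Answer: 0x85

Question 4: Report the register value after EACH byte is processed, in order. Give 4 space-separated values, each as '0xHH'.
0x09 0x7A 0x85 0xDA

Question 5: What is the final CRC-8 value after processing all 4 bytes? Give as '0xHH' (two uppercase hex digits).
Answer: 0xDA

Derivation:
After byte 1 (0xA9): reg=0x09
After byte 2 (0x76): reg=0x7A
After byte 3 (0x4D): reg=0x85
After byte 4 (0x18): reg=0xDA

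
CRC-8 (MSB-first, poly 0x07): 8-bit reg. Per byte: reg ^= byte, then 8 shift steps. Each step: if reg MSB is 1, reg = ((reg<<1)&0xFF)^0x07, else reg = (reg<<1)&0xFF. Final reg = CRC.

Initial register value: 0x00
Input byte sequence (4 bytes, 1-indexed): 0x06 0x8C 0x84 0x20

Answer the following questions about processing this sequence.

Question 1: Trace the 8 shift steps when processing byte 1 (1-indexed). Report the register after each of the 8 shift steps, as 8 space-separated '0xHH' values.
Answer: 0x0C 0x18 0x30 0x60 0xC0 0x87 0x09 0x12

Derivation:
Register before byte 1: 0x00
After XOR with byte 0x06: 0x06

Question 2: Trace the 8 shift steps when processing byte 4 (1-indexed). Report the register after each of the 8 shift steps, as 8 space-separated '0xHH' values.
After byte 1 (0x06): reg=0x12
After byte 2 (0x8C): reg=0xD3
After byte 3 (0x84): reg=0xA2
Register before byte 4: 0xA2
After XOR with byte 0x20: 0x82

Answer: 0x03 0x06 0x0C 0x18 0x30 0x60 0xC0 0x87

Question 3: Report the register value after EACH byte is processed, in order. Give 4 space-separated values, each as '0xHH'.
0x12 0xD3 0xA2 0x87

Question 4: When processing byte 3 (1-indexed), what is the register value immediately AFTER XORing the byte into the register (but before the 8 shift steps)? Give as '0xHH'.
Answer: 0x57

Derivation:
Register before byte 3: 0xD3
Byte 3: 0x84
0xD3 XOR 0x84 = 0x57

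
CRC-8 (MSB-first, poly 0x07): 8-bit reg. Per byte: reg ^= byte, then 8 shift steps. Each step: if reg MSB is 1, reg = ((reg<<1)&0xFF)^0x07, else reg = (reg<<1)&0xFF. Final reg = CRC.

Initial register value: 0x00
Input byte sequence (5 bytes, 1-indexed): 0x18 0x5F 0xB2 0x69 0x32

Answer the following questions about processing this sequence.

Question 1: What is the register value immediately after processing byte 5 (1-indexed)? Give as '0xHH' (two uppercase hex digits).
After byte 1 (0x18): reg=0x48
After byte 2 (0x5F): reg=0x65
After byte 3 (0xB2): reg=0x2B
After byte 4 (0x69): reg=0xC9
After byte 5 (0x32): reg=0xEF

Answer: 0xEF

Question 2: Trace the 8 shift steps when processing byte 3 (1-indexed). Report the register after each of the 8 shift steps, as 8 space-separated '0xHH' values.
After byte 1 (0x18): reg=0x48
After byte 2 (0x5F): reg=0x65
Register before byte 3: 0x65
After XOR with byte 0xB2: 0xD7

Answer: 0xA9 0x55 0xAA 0x53 0xA6 0x4B 0x96 0x2B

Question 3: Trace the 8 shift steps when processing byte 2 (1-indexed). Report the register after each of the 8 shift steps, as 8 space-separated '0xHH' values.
After byte 1 (0x18): reg=0x48
Register before byte 2: 0x48
After XOR with byte 0x5F: 0x17

Answer: 0x2E 0x5C 0xB8 0x77 0xEE 0xDB 0xB1 0x65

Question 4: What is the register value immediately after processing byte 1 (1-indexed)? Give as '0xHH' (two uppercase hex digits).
Answer: 0x48

Derivation:
After byte 1 (0x18): reg=0x48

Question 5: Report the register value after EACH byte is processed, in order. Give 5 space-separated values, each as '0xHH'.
0x48 0x65 0x2B 0xC9 0xEF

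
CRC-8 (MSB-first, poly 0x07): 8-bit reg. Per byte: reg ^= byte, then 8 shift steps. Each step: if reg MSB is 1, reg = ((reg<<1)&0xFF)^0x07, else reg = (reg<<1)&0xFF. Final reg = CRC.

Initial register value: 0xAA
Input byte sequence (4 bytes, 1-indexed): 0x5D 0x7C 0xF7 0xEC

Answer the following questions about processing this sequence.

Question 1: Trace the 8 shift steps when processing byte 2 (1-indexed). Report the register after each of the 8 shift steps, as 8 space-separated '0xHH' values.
Answer: 0x69 0xD2 0xA3 0x41 0x82 0x03 0x06 0x0C

Derivation:
After byte 1 (0x5D): reg=0xCB
Register before byte 2: 0xCB
After XOR with byte 0x7C: 0xB7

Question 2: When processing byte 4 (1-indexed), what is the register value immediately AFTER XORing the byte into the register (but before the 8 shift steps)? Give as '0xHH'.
Register before byte 4: 0xEF
Byte 4: 0xEC
0xEF XOR 0xEC = 0x03

Answer: 0x03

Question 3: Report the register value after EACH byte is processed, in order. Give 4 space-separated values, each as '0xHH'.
0xCB 0x0C 0xEF 0x09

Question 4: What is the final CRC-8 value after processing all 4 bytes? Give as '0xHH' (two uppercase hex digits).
After byte 1 (0x5D): reg=0xCB
After byte 2 (0x7C): reg=0x0C
After byte 3 (0xF7): reg=0xEF
After byte 4 (0xEC): reg=0x09

Answer: 0x09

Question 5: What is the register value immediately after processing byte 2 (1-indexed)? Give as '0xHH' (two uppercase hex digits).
After byte 1 (0x5D): reg=0xCB
After byte 2 (0x7C): reg=0x0C

Answer: 0x0C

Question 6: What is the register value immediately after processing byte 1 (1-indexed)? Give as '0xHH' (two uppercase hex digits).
After byte 1 (0x5D): reg=0xCB

Answer: 0xCB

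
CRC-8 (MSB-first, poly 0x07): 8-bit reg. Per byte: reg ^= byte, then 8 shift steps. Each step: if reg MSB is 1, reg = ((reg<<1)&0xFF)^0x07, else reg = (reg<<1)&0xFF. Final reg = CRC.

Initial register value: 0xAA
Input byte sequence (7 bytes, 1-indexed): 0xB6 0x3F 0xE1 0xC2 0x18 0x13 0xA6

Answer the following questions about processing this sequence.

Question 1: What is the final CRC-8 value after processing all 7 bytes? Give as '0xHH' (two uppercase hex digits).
Answer: 0x46

Derivation:
After byte 1 (0xB6): reg=0x54
After byte 2 (0x3F): reg=0x16
After byte 3 (0xE1): reg=0xCB
After byte 4 (0xC2): reg=0x3F
After byte 5 (0x18): reg=0xF5
After byte 6 (0x13): reg=0xBC
After byte 7 (0xA6): reg=0x46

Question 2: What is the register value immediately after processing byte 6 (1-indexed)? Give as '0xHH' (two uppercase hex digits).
Answer: 0xBC

Derivation:
After byte 1 (0xB6): reg=0x54
After byte 2 (0x3F): reg=0x16
After byte 3 (0xE1): reg=0xCB
After byte 4 (0xC2): reg=0x3F
After byte 5 (0x18): reg=0xF5
After byte 6 (0x13): reg=0xBC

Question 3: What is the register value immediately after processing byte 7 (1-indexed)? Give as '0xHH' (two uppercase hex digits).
Answer: 0x46

Derivation:
After byte 1 (0xB6): reg=0x54
After byte 2 (0x3F): reg=0x16
After byte 3 (0xE1): reg=0xCB
After byte 4 (0xC2): reg=0x3F
After byte 5 (0x18): reg=0xF5
After byte 6 (0x13): reg=0xBC
After byte 7 (0xA6): reg=0x46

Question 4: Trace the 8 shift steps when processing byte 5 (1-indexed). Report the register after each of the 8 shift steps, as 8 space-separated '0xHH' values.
After byte 1 (0xB6): reg=0x54
After byte 2 (0x3F): reg=0x16
After byte 3 (0xE1): reg=0xCB
After byte 4 (0xC2): reg=0x3F
Register before byte 5: 0x3F
After XOR with byte 0x18: 0x27

Answer: 0x4E 0x9C 0x3F 0x7E 0xFC 0xFF 0xF9 0xF5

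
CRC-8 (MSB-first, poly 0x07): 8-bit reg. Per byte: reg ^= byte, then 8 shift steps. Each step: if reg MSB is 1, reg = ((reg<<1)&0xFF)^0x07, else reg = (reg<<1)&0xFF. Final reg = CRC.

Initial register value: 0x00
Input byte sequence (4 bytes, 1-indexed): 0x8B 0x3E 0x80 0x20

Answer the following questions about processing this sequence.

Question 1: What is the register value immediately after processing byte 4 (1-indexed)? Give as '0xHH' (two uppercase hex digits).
Answer: 0x20

Derivation:
After byte 1 (0x8B): reg=0xB8
After byte 2 (0x3E): reg=0x9B
After byte 3 (0x80): reg=0x41
After byte 4 (0x20): reg=0x20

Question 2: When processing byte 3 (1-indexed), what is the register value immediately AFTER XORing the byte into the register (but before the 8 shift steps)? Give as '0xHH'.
Register before byte 3: 0x9B
Byte 3: 0x80
0x9B XOR 0x80 = 0x1B

Answer: 0x1B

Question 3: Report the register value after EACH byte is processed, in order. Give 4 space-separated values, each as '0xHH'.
0xB8 0x9B 0x41 0x20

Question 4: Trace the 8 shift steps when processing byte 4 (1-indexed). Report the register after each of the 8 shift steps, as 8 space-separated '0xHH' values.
After byte 1 (0x8B): reg=0xB8
After byte 2 (0x3E): reg=0x9B
After byte 3 (0x80): reg=0x41
Register before byte 4: 0x41
After XOR with byte 0x20: 0x61

Answer: 0xC2 0x83 0x01 0x02 0x04 0x08 0x10 0x20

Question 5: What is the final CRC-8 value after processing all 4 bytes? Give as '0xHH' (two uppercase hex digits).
Answer: 0x20

Derivation:
After byte 1 (0x8B): reg=0xB8
After byte 2 (0x3E): reg=0x9B
After byte 3 (0x80): reg=0x41
After byte 4 (0x20): reg=0x20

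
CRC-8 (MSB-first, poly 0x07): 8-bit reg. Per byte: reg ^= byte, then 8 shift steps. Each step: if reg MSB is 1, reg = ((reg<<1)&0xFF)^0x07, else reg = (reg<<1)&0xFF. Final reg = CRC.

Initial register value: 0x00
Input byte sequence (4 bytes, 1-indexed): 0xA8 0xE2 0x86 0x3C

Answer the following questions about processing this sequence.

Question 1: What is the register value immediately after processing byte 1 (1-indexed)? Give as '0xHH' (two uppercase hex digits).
After byte 1 (0xA8): reg=0x51

Answer: 0x51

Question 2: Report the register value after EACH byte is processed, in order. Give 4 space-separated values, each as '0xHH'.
0x51 0x10 0xEB 0x2B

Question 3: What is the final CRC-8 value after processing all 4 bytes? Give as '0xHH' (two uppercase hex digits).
Answer: 0x2B

Derivation:
After byte 1 (0xA8): reg=0x51
After byte 2 (0xE2): reg=0x10
After byte 3 (0x86): reg=0xEB
After byte 4 (0x3C): reg=0x2B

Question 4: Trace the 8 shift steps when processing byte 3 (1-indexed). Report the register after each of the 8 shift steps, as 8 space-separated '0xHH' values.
Answer: 0x2B 0x56 0xAC 0x5F 0xBE 0x7B 0xF6 0xEB

Derivation:
After byte 1 (0xA8): reg=0x51
After byte 2 (0xE2): reg=0x10
Register before byte 3: 0x10
After XOR with byte 0x86: 0x96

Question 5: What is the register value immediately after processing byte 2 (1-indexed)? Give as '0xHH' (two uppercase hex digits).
After byte 1 (0xA8): reg=0x51
After byte 2 (0xE2): reg=0x10

Answer: 0x10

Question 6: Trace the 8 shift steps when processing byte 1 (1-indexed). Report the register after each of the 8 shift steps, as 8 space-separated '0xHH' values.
Answer: 0x57 0xAE 0x5B 0xB6 0x6B 0xD6 0xAB 0x51

Derivation:
Register before byte 1: 0x00
After XOR with byte 0xA8: 0xA8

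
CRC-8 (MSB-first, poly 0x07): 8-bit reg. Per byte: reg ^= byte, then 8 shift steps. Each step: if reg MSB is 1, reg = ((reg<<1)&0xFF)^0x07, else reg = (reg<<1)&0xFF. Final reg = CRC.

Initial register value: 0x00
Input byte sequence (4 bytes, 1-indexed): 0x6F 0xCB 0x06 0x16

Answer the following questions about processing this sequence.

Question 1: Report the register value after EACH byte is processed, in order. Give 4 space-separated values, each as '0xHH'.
0x0A 0x49 0xEA 0xFA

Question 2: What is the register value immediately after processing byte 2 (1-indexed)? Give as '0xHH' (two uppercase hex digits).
Answer: 0x49

Derivation:
After byte 1 (0x6F): reg=0x0A
After byte 2 (0xCB): reg=0x49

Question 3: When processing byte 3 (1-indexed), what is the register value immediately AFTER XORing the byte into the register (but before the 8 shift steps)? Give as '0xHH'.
Register before byte 3: 0x49
Byte 3: 0x06
0x49 XOR 0x06 = 0x4F

Answer: 0x4F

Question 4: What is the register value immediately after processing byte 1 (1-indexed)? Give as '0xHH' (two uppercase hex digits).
After byte 1 (0x6F): reg=0x0A

Answer: 0x0A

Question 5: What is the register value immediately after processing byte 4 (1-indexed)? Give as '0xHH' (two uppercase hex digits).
After byte 1 (0x6F): reg=0x0A
After byte 2 (0xCB): reg=0x49
After byte 3 (0x06): reg=0xEA
After byte 4 (0x16): reg=0xFA

Answer: 0xFA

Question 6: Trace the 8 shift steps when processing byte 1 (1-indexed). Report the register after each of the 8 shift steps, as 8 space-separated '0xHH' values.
Register before byte 1: 0x00
After XOR with byte 0x6F: 0x6F

Answer: 0xDE 0xBB 0x71 0xE2 0xC3 0x81 0x05 0x0A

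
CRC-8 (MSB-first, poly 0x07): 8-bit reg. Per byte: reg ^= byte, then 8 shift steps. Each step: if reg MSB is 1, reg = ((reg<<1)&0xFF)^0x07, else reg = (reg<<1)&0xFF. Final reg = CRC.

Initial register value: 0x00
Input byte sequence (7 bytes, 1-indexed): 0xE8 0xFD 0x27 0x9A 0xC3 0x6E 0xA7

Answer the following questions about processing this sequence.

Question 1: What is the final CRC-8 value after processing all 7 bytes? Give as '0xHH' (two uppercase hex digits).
After byte 1 (0xE8): reg=0x96
After byte 2 (0xFD): reg=0x16
After byte 3 (0x27): reg=0x97
After byte 4 (0x9A): reg=0x23
After byte 5 (0xC3): reg=0xAE
After byte 6 (0x6E): reg=0x4E
After byte 7 (0xA7): reg=0x91

Answer: 0x91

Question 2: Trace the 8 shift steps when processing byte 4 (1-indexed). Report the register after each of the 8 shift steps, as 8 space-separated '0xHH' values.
Answer: 0x1A 0x34 0x68 0xD0 0xA7 0x49 0x92 0x23

Derivation:
After byte 1 (0xE8): reg=0x96
After byte 2 (0xFD): reg=0x16
After byte 3 (0x27): reg=0x97
Register before byte 4: 0x97
After XOR with byte 0x9A: 0x0D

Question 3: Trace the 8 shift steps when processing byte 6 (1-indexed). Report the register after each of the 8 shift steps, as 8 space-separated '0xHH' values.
After byte 1 (0xE8): reg=0x96
After byte 2 (0xFD): reg=0x16
After byte 3 (0x27): reg=0x97
After byte 4 (0x9A): reg=0x23
After byte 5 (0xC3): reg=0xAE
Register before byte 6: 0xAE
After XOR with byte 0x6E: 0xC0

Answer: 0x87 0x09 0x12 0x24 0x48 0x90 0x27 0x4E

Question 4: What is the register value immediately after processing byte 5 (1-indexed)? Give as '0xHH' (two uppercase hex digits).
After byte 1 (0xE8): reg=0x96
After byte 2 (0xFD): reg=0x16
After byte 3 (0x27): reg=0x97
After byte 4 (0x9A): reg=0x23
After byte 5 (0xC3): reg=0xAE

Answer: 0xAE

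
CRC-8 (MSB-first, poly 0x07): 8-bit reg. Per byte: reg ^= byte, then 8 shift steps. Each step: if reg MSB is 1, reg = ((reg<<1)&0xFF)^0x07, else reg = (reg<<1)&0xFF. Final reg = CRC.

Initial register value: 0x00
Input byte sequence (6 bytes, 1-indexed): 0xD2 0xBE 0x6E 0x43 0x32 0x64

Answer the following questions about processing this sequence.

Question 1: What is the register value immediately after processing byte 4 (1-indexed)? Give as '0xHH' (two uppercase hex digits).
After byte 1 (0xD2): reg=0x30
After byte 2 (0xBE): reg=0xA3
After byte 3 (0x6E): reg=0x6D
After byte 4 (0x43): reg=0xCA

Answer: 0xCA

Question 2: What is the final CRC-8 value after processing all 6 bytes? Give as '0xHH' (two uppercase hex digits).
After byte 1 (0xD2): reg=0x30
After byte 2 (0xBE): reg=0xA3
After byte 3 (0x6E): reg=0x6D
After byte 4 (0x43): reg=0xCA
After byte 5 (0x32): reg=0xE6
After byte 6 (0x64): reg=0x87

Answer: 0x87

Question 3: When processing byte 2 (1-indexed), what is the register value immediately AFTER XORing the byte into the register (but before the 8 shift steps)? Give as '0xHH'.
Register before byte 2: 0x30
Byte 2: 0xBE
0x30 XOR 0xBE = 0x8E

Answer: 0x8E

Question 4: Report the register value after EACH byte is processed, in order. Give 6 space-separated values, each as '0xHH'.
0x30 0xA3 0x6D 0xCA 0xE6 0x87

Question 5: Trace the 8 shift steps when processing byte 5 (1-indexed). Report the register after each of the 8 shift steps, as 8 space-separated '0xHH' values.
Answer: 0xF7 0xE9 0xD5 0xAD 0x5D 0xBA 0x73 0xE6

Derivation:
After byte 1 (0xD2): reg=0x30
After byte 2 (0xBE): reg=0xA3
After byte 3 (0x6E): reg=0x6D
After byte 4 (0x43): reg=0xCA
Register before byte 5: 0xCA
After XOR with byte 0x32: 0xF8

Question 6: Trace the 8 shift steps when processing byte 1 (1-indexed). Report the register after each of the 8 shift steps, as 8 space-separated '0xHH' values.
Register before byte 1: 0x00
After XOR with byte 0xD2: 0xD2

Answer: 0xA3 0x41 0x82 0x03 0x06 0x0C 0x18 0x30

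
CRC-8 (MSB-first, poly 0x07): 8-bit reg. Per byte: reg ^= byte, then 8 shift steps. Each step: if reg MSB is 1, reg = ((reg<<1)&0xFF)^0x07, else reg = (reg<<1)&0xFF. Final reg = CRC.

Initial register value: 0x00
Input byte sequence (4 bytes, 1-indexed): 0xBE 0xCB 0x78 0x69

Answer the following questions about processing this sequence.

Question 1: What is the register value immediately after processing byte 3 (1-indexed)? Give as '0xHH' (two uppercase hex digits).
After byte 1 (0xBE): reg=0x33
After byte 2 (0xCB): reg=0xE6
After byte 3 (0x78): reg=0xD3

Answer: 0xD3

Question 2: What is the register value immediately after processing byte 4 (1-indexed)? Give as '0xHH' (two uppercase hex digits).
After byte 1 (0xBE): reg=0x33
After byte 2 (0xCB): reg=0xE6
After byte 3 (0x78): reg=0xD3
After byte 4 (0x69): reg=0x2F

Answer: 0x2F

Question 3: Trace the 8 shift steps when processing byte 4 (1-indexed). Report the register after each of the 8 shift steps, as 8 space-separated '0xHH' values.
After byte 1 (0xBE): reg=0x33
After byte 2 (0xCB): reg=0xE6
After byte 3 (0x78): reg=0xD3
Register before byte 4: 0xD3
After XOR with byte 0x69: 0xBA

Answer: 0x73 0xE6 0xCB 0x91 0x25 0x4A 0x94 0x2F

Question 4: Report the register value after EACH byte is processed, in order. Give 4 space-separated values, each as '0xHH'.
0x33 0xE6 0xD3 0x2F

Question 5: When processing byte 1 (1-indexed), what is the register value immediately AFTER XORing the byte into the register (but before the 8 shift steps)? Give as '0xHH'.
Answer: 0xBE

Derivation:
Register before byte 1: 0x00
Byte 1: 0xBE
0x00 XOR 0xBE = 0xBE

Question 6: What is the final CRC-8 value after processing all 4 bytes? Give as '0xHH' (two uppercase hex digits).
Answer: 0x2F

Derivation:
After byte 1 (0xBE): reg=0x33
After byte 2 (0xCB): reg=0xE6
After byte 3 (0x78): reg=0xD3
After byte 4 (0x69): reg=0x2F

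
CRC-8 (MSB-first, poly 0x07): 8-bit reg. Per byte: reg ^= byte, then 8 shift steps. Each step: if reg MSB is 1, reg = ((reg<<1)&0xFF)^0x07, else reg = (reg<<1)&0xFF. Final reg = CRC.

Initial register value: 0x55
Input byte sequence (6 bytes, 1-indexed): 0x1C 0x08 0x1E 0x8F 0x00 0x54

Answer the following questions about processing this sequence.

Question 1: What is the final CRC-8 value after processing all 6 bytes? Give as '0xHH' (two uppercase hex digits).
Answer: 0x4D

Derivation:
After byte 1 (0x1C): reg=0xF8
After byte 2 (0x08): reg=0xDE
After byte 3 (0x1E): reg=0x4E
After byte 4 (0x8F): reg=0x49
After byte 5 (0x00): reg=0xF8
After byte 6 (0x54): reg=0x4D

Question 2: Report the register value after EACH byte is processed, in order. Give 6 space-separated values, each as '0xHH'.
0xF8 0xDE 0x4E 0x49 0xF8 0x4D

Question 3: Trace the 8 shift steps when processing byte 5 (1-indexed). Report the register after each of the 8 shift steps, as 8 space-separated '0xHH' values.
Answer: 0x92 0x23 0x46 0x8C 0x1F 0x3E 0x7C 0xF8

Derivation:
After byte 1 (0x1C): reg=0xF8
After byte 2 (0x08): reg=0xDE
After byte 3 (0x1E): reg=0x4E
After byte 4 (0x8F): reg=0x49
Register before byte 5: 0x49
After XOR with byte 0x00: 0x49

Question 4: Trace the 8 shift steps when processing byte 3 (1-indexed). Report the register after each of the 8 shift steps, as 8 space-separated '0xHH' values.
After byte 1 (0x1C): reg=0xF8
After byte 2 (0x08): reg=0xDE
Register before byte 3: 0xDE
After XOR with byte 0x1E: 0xC0

Answer: 0x87 0x09 0x12 0x24 0x48 0x90 0x27 0x4E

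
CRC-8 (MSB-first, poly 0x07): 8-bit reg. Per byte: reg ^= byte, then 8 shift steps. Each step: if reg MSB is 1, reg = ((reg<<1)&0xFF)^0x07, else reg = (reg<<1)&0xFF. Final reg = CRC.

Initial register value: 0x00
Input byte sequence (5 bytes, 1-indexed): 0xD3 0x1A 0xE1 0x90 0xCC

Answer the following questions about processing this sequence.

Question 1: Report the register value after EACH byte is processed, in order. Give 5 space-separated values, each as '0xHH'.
0x37 0xC3 0xEE 0x7D 0x1E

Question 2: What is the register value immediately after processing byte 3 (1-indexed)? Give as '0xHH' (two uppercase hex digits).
After byte 1 (0xD3): reg=0x37
After byte 2 (0x1A): reg=0xC3
After byte 3 (0xE1): reg=0xEE

Answer: 0xEE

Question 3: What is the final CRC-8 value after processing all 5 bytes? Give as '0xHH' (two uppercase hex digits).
Answer: 0x1E

Derivation:
After byte 1 (0xD3): reg=0x37
After byte 2 (0x1A): reg=0xC3
After byte 3 (0xE1): reg=0xEE
After byte 4 (0x90): reg=0x7D
After byte 5 (0xCC): reg=0x1E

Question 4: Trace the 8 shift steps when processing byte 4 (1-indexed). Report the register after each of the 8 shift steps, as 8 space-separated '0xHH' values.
Answer: 0xFC 0xFF 0xF9 0xF5 0xED 0xDD 0xBD 0x7D

Derivation:
After byte 1 (0xD3): reg=0x37
After byte 2 (0x1A): reg=0xC3
After byte 3 (0xE1): reg=0xEE
Register before byte 4: 0xEE
After XOR with byte 0x90: 0x7E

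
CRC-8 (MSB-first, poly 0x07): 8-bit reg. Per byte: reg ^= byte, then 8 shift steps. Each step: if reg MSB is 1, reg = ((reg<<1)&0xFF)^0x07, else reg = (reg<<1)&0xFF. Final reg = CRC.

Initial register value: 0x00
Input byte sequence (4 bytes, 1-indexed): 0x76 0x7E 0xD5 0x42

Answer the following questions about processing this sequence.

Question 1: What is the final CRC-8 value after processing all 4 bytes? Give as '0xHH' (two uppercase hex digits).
Answer: 0x3F

Derivation:
After byte 1 (0x76): reg=0x45
After byte 2 (0x7E): reg=0xA1
After byte 3 (0xD5): reg=0x4B
After byte 4 (0x42): reg=0x3F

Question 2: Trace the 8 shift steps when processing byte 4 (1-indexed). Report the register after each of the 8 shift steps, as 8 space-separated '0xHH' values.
After byte 1 (0x76): reg=0x45
After byte 2 (0x7E): reg=0xA1
After byte 3 (0xD5): reg=0x4B
Register before byte 4: 0x4B
After XOR with byte 0x42: 0x09

Answer: 0x12 0x24 0x48 0x90 0x27 0x4E 0x9C 0x3F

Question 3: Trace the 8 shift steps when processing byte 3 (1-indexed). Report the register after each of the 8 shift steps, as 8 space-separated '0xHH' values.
After byte 1 (0x76): reg=0x45
After byte 2 (0x7E): reg=0xA1
Register before byte 3: 0xA1
After XOR with byte 0xD5: 0x74

Answer: 0xE8 0xD7 0xA9 0x55 0xAA 0x53 0xA6 0x4B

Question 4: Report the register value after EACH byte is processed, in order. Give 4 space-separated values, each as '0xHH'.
0x45 0xA1 0x4B 0x3F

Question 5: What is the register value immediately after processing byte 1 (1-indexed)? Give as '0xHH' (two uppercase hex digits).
Answer: 0x45

Derivation:
After byte 1 (0x76): reg=0x45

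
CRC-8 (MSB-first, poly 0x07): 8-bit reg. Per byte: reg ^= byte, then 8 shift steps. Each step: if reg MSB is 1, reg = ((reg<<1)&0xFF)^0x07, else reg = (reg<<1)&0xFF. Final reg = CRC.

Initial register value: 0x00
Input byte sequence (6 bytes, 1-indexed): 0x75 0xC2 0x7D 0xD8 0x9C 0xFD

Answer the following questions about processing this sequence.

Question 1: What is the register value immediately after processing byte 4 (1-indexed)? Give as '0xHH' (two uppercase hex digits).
After byte 1 (0x75): reg=0x4C
After byte 2 (0xC2): reg=0xA3
After byte 3 (0x7D): reg=0x14
After byte 4 (0xD8): reg=0x6A

Answer: 0x6A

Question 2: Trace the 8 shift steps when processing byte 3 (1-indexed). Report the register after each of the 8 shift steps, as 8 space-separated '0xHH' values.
After byte 1 (0x75): reg=0x4C
After byte 2 (0xC2): reg=0xA3
Register before byte 3: 0xA3
After XOR with byte 0x7D: 0xDE

Answer: 0xBB 0x71 0xE2 0xC3 0x81 0x05 0x0A 0x14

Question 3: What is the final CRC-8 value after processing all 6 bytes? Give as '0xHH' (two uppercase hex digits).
After byte 1 (0x75): reg=0x4C
After byte 2 (0xC2): reg=0xA3
After byte 3 (0x7D): reg=0x14
After byte 4 (0xD8): reg=0x6A
After byte 5 (0x9C): reg=0xCC
After byte 6 (0xFD): reg=0x97

Answer: 0x97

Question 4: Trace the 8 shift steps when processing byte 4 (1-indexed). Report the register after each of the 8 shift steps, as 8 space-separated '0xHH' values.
Answer: 0x9F 0x39 0x72 0xE4 0xCF 0x99 0x35 0x6A

Derivation:
After byte 1 (0x75): reg=0x4C
After byte 2 (0xC2): reg=0xA3
After byte 3 (0x7D): reg=0x14
Register before byte 4: 0x14
After XOR with byte 0xD8: 0xCC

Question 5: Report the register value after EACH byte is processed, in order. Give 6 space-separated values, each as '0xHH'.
0x4C 0xA3 0x14 0x6A 0xCC 0x97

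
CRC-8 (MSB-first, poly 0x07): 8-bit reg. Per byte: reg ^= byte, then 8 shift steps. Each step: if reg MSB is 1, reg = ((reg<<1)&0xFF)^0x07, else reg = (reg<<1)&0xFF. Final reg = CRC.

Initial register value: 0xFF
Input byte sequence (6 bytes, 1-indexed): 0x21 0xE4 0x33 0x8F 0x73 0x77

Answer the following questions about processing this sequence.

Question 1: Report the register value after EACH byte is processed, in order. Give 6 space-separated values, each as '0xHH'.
0x14 0xDE 0x8D 0x0E 0x74 0x09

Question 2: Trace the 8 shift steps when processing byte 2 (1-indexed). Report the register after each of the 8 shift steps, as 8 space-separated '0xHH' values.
Answer: 0xE7 0xC9 0x95 0x2D 0x5A 0xB4 0x6F 0xDE

Derivation:
After byte 1 (0x21): reg=0x14
Register before byte 2: 0x14
After XOR with byte 0xE4: 0xF0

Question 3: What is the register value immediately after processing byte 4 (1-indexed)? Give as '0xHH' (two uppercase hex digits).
After byte 1 (0x21): reg=0x14
After byte 2 (0xE4): reg=0xDE
After byte 3 (0x33): reg=0x8D
After byte 4 (0x8F): reg=0x0E

Answer: 0x0E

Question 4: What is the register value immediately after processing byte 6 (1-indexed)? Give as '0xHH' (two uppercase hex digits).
Answer: 0x09

Derivation:
After byte 1 (0x21): reg=0x14
After byte 2 (0xE4): reg=0xDE
After byte 3 (0x33): reg=0x8D
After byte 4 (0x8F): reg=0x0E
After byte 5 (0x73): reg=0x74
After byte 6 (0x77): reg=0x09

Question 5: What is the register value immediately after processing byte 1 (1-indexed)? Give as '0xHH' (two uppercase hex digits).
Answer: 0x14

Derivation:
After byte 1 (0x21): reg=0x14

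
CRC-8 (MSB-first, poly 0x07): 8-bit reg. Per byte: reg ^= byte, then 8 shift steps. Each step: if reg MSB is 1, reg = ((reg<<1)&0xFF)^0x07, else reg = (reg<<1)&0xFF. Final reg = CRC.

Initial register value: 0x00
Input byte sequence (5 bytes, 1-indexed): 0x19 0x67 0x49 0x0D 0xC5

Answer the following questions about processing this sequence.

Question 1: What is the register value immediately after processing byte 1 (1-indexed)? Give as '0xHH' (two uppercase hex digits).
After byte 1 (0x19): reg=0x4F

Answer: 0x4F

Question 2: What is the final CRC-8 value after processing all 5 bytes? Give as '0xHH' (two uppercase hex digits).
Answer: 0x7E

Derivation:
After byte 1 (0x19): reg=0x4F
After byte 2 (0x67): reg=0xD8
After byte 3 (0x49): reg=0xFE
After byte 4 (0x0D): reg=0xD7
After byte 5 (0xC5): reg=0x7E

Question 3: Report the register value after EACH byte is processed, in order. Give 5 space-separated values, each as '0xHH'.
0x4F 0xD8 0xFE 0xD7 0x7E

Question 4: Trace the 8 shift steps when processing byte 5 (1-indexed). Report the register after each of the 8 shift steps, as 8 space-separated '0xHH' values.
Answer: 0x24 0x48 0x90 0x27 0x4E 0x9C 0x3F 0x7E

Derivation:
After byte 1 (0x19): reg=0x4F
After byte 2 (0x67): reg=0xD8
After byte 3 (0x49): reg=0xFE
After byte 4 (0x0D): reg=0xD7
Register before byte 5: 0xD7
After XOR with byte 0xC5: 0x12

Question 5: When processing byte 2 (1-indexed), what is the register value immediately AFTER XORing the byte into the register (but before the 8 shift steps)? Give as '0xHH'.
Register before byte 2: 0x4F
Byte 2: 0x67
0x4F XOR 0x67 = 0x28

Answer: 0x28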